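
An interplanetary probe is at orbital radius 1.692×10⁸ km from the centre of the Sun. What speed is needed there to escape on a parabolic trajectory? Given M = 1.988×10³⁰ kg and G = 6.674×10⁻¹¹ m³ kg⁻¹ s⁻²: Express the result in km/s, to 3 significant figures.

v_esc ≈ 39.6 km/s

μ = GM = 6.674×10⁻¹¹ × 1.988×10³⁰ = 1.327×10²⁰ m³/s².
r = 1.692×10⁸ km = 1.692×10¹¹ m.
Escape speed v_esc = √(2μ/r) = √(2 × 1.327×10²⁰ / 1.692×10¹¹) = √(1.568×10⁹) = 39600 m/s.
= 39.60 km/s.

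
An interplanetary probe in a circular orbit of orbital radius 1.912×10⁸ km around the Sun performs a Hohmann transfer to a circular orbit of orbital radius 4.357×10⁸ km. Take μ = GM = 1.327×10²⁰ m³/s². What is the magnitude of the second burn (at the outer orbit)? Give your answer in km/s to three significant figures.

r₁ = 1.912×10⁸ km = 1.912×10¹¹ m.
r₂ = 4.357×10⁸ km = 4.357×10¹¹ m.
Transfer ellipse a_t = (r₁ + r₂)/2 = 3.134×10¹¹ m.
At r₁: circular v_c1 = √(μ/r₁) = 26340 m/s; transfer-perihelion v_p = √[μ(2/r₁ − 1/a_t)] = 31060 m/s.
At r₂: circular v_c2 = √(μ/r₂) = 17450 m/s; transfer-aphelion v_a = √[μ(2/r₂ − 1/a_t)] = 13630 m/s.
Δv₂ = v_c2 − v_a = 3822 m/s.
= 3.822 km/s.

Δv ≈ 3.82 km/s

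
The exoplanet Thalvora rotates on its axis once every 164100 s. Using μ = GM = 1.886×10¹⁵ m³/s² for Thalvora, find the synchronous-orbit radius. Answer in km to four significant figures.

A synchronous orbit has period T, so by Kepler's third law a = (μT²/4π²)^(1/3).
μT²/4π² = 1.886×10¹⁵ × (1.641×10⁵)² / 39.48 = 1.286×10²⁴ m³.
a = 1.088×10⁸ m = 1.0876×10⁵ km.

r_sync ≈ 1.088×10⁵ km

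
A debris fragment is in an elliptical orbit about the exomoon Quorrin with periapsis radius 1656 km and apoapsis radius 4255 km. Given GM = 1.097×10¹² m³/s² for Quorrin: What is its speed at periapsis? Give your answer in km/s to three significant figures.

Semi-major axis a = (r_p + r_a)/2 = 2955.5 km = 2.956×10⁶ m.
Vis-viva: v² = μ(2/r − 1/a) = 1.097×10¹² × (1.208×10⁻⁶ − 3.384×10⁻⁷) = 9.537×10⁵ m²/s².
v = 976.6 m/s = 0.9766 km/s.

v ≈ 0.977 km/s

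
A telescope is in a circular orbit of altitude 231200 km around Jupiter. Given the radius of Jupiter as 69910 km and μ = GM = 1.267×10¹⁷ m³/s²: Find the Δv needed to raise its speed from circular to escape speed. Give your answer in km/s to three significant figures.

Δv ≈ 8.50 km/s

r = 69910 + 231200 = 301110 km = 3.0111×10⁸ m.
Circular speed v_c = √(μ/r) = 20510 m/s.
Escape speed v_esc = √(2μ/r) = √2 × v_c = 29010 m/s.
Δv = v_esc − v_c = 8497 m/s = 8.497 km/s.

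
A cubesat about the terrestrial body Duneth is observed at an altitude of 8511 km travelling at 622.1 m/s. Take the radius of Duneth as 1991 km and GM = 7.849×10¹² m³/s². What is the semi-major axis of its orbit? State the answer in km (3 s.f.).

a ≈ 7090 km

r = 1991 + 8511 = 10502 km = 1.050×10⁷ m.
Specific orbital energy ε = v²/2 − μ/r = (622.1)²/2 − 7.849×10¹²/1.050×10⁷ = -5.539×10⁵ J/kg.
Since ε = −μ/(2a), a = −μ/(2ε) = 7.086×10⁶ m = 7085.5 km.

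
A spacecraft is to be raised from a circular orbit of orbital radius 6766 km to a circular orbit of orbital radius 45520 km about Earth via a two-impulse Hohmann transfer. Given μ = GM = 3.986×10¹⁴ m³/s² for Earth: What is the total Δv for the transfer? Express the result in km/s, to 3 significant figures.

r₁ = 6766 km = 6.766×10⁶ m.
r₂ = 45520 km = 4.552×10⁷ m.
Transfer ellipse a_t = (r₁ + r₂)/2 = 2.614×10⁷ m.
At r₁: circular v_c1 = √(μ/r₁) = 7675 m/s; transfer-perigee v_p = √[μ(2/r₁ − 1/a_t)] = 10130 m/s.
Δv₁ = v_p − v_c1 = 2453 m/s.
At r₂: circular v_c2 = √(μ/r₂) = 2959 m/s; transfer-apogee v_a = √[μ(2/r₂ − 1/a_t)] = 1505 m/s.
Δv₂ = v_c2 − v_a = 1454 m/s.
Total Δv = Δv₁ + Δv₂ = 3906 m/s = 3.906 km/s.

Δv_total ≈ 3.91 km/s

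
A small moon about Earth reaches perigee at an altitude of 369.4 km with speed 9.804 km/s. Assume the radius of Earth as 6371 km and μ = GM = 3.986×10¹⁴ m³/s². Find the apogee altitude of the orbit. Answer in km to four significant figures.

apogee altitude ≈ 22870 km

r_p = 6371 + 369.4 = 6740.4 km = 6.740×10⁶ m.
Specific energy ε = v²/2 − μ/r = -1.108×10⁷ J/kg, so a = −μ/(2ε) = 1.799×10⁷ m.
The apsides satisfy r_p + r_a = 2a, so the apogee radius is 2a − r_p = 2.924×10⁷ m = 29245 km.
Apogee altitude = 29245 − 6371 = 22874 km.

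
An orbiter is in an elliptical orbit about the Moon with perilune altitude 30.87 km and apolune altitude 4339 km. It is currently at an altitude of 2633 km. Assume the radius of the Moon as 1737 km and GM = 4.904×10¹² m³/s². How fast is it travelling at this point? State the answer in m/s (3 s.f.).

v ≈ 997 m/s

r_p = 1737 + 30.87 = 1767.9 km = 1.7679×10⁶ m.
r_a = 1737 + 4339 = 6076.0 km = 6.0760×10⁶ m.
r = 1737 + 2633 = 4370.0 km = 4.370×10⁶ m.
Semi-major axis a = (r_p + r_a)/2 = 3921.9 km = 3.922×10⁶ m.
Vis-viva: v² = μ(2/r − 1/a) = 4.904×10¹² × (4.577×10⁻⁷ − 2.550×10⁻⁷) = 9.940×10⁵ m²/s².
v = 997.0 m/s.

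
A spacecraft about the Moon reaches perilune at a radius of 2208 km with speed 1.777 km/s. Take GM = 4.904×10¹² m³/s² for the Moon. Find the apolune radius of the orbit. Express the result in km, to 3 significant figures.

apolune radius ≈ 5430 km

r_p = 2.208×10⁶ m.
Specific energy ε = v²/2 − μ/r = -6.421×10⁵ J/kg, so a = −μ/(2ε) = 3.818×10⁶ m.
The apsides satisfy r_p + r_a = 2a, so the apolune radius is 2a − r_p = 5.429×10⁶ m = 5428.8 km.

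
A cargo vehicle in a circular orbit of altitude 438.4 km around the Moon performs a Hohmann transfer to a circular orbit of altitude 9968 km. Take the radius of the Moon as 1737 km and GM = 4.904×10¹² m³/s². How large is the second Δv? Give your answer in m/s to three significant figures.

Δv ≈ 285 m/s

r₁ = 1737 + 438.4 = 2175.4 km = 2.1754×10⁶ m.
r₂ = 1737 + 9968 = 11705 km = 1.1705×10⁷ m.
Transfer ellipse a_t = (r₁ + r₂)/2 = 6.940×10⁶ m.
At r₁: circular v_c1 = √(μ/r₁) = 1501 m/s; transfer-perilune v_p = √[μ(2/r₁ − 1/a_t)] = 1950 m/s.
At r₂: circular v_c2 = √(μ/r₂) = 647.3 m/s; transfer-apolune v_a = √[μ(2/r₂ − 1/a_t)] = 362.4 m/s.
Δv₂ = v_c2 − v_a = 284.9 m/s.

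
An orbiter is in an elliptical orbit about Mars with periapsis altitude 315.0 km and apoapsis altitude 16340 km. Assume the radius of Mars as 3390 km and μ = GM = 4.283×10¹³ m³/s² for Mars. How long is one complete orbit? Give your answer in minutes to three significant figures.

r_p = 3390 + 315.0 = 3705.0 km = 3.7050×10⁶ m.
r_a = 3390 + 16340 = 19730 km = 1.9730×10⁷ m.
Semi-major axis a = (r_p + r_a)/2 = (3705.0 + 19730)/2 = 11718 km = 1.172×10⁷ m.
By Kepler's third law T = 2π√(a³/μ) = 2π × 6.129×10³ = 3.851×10⁴ s.
= 641.8 minutes.

T ≈ 642 minutes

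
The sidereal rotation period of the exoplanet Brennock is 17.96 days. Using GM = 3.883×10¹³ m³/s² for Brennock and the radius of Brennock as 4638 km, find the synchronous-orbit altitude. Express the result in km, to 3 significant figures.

T = 17.96 days = 1.552×10⁶ s.
A synchronous orbit has period T, so by Kepler's third law a = (μT²/4π²)^(1/3).
μT²/4π² = 3.883×10¹³ × (1.552×10⁶)² / 39.48 = 2.368×10²⁴ m³.
a = 1.333×10⁸ m = 1.3330×10⁵ km.
Altitude h = a − R = 1.3330×10⁵ − 4638 = 1.2866×10⁵ km.

h_sync ≈ 1.29×10⁵ km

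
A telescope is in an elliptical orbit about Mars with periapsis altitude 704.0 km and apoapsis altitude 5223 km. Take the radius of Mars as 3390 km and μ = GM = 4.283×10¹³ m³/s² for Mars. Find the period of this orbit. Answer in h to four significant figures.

T ≈ 4.271 h

r_p = 3390 + 704.0 = 4094.0 km = 4.0940×10⁶ m.
r_a = 3390 + 5223 = 8613.0 km = 8.6130×10⁶ m.
Semi-major axis a = (r_p + r_a)/2 = (4094.0 + 8613.0)/2 = 6353.5 km = 6.354×10⁶ m.
By Kepler's third law T = 2π√(a³/μ) = 2π × 2.447×10³ = 1.538×10⁴ s.
= 4.271 h.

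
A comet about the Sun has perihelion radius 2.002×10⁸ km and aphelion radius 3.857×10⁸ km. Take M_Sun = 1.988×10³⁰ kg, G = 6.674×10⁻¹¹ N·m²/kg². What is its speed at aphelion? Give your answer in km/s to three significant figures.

μ = GM = 6.674×10⁻¹¹ × 1.988×10³⁰ = 1.327×10²⁰ m³/s².
Semi-major axis a = (r_p + r_a)/2 = 2.9295×10⁸ km = 2.930×10¹¹ m.
Vis-viva: v² = μ(2/r − 1/a) = 1.327×10²⁰ × (5.185×10⁻¹² − 3.414×10⁻¹²) = 2.351×10⁸ m²/s².
v = 15330 m/s = 15.33 km/s.

v ≈ 15.3 km/s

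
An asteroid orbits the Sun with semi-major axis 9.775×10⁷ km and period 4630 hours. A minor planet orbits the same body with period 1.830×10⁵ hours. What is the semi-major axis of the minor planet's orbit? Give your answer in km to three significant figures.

a₂ ≈ 1.13×10⁹ km

Kepler's third law: a³ ∝ T², so a₂ = a₁ (T₂/T₁)^(2/3).
T₂/T₁ = 39.52, (T₂/T₁)^(2/3) = 11.60.
a₂ = 9.775×10⁷ × 11.60 = 1.134×10⁹ km.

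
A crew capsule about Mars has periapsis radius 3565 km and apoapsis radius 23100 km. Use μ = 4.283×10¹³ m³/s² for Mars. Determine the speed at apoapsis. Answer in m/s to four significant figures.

v ≈ 704.1 m/s

Semi-major axis a = (r_p + r_a)/2 = 13332 km = 1.333×10⁷ m.
Vis-viva: v² = μ(2/r − 1/a) = 4.283×10¹³ × (8.658×10⁻⁸ − 7.500×10⁻⁸) = 4.958×10⁵ m²/s².
v = 704.1 m/s.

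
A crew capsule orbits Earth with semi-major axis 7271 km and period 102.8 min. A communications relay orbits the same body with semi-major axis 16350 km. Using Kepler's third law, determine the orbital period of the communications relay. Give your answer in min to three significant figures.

Kepler's third law: T² ∝ a³, so T₂ = T₁ (a₂/a₁)^(3/2).
a₂/a₁ = 2.249, (a₂/a₁)^(3/2) = 3.372.
T₂ = 102.8 × 3.372 = 346.6 min.

T₂ ≈ 347 min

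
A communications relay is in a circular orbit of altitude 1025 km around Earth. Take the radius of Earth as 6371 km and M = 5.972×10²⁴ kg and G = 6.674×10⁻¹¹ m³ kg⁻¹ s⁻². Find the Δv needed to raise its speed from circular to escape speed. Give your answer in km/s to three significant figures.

Δv ≈ 3.04 km/s

μ = GM = 6.674×10⁻¹¹ × 5.972×10²⁴ = 3.986×10¹⁴ m³/s².
r = 6371 + 1025 = 7396.0 km = 7.3960×10⁶ m.
Circular speed v_c = √(μ/r) = 7341 m/s.
Escape speed v_esc = √(2μ/r) = √2 × v_c = 10380 m/s.
Δv = v_esc − v_c = 3041 m/s = 3.041 km/s.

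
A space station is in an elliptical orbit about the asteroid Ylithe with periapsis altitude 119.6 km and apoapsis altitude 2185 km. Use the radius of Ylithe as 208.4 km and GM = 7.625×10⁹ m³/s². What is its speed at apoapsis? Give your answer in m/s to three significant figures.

v ≈ 27.7 m/s

r_p = 208.4 + 119.6 = 328.00 km = 3.2800×10⁵ m.
r_a = 208.4 + 2185 = 2393.4 km = 2.3934×10⁶ m.
Semi-major axis a = (r_p + r_a)/2 = 1360.7 km = 1.361×10⁶ m.
Vis-viva: v² = μ(2/r − 1/a) = 7.625×10⁹ × (8.356×10⁻⁷ − 7.349×10⁻⁷) = 7.680×10² m²/s².
v = 27.71 m/s.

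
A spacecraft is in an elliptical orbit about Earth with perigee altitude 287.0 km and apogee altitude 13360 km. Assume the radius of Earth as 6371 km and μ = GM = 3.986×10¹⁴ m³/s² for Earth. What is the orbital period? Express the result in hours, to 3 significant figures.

T ≈ 4.19 hours

r_p = 6371 + 287.0 = 6658.0 km = 6.6580×10⁶ m.
r_a = 6371 + 13360 = 19731 km = 1.9731×10⁷ m.
Semi-major axis a = (r_p + r_a)/2 = (6658.0 + 19731)/2 = 13194 km = 1.319×10⁷ m.
By Kepler's third law T = 2π√(a³/μ) = 2π × 2.401×10³ = 1.508×10⁴ s.
= 4.190 hours.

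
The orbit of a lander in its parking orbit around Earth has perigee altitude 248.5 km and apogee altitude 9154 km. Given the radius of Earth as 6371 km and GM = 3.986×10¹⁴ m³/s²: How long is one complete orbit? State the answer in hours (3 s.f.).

T ≈ 3.22 hours

r_p = 6371 + 248.5 = 6619.5 km = 6.6195×10⁶ m.
r_a = 6371 + 9154 = 15525 km = 1.5525×10⁷ m.
Semi-major axis a = (r_p + r_a)/2 = (6619.5 + 15525)/2 = 11072 km = 1.107×10⁷ m.
By Kepler's third law T = 2π√(a³/μ) = 2π × 1.845×10³ = 1.159×10⁴ s.
= 3.221 hours.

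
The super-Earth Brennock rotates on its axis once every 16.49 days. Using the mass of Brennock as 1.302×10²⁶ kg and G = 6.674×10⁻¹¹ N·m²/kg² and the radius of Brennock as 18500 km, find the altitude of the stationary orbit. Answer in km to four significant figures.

h_sync ≈ 7.460×10⁵ km

μ = GM = 6.674×10⁻¹¹ × 1.302×10²⁶ = 8.690×10¹⁵ m³/s².
T = 16.49 days = 1.425×10⁶ s.
A synchronous orbit has period T, so by Kepler's third law a = (μT²/4π²)^(1/3).
μT²/4π² = 8.690×10¹⁵ × (1.425×10⁶)² / 39.48 = 4.468×10²⁶ m³.
a = 7.645×10⁸ m = 7.6448×10⁵ km.
Altitude h = a − R = 7.6448×10⁵ − 18500 = 7.4598×10⁵ km.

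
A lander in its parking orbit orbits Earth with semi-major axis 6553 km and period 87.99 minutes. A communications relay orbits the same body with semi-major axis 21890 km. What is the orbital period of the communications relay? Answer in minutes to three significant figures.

T₂ ≈ 537 minutes

Kepler's third law: T² ∝ a³, so T₂ = T₁ (a₂/a₁)^(3/2).
a₂/a₁ = 3.340, (a₂/a₁)^(3/2) = 6.105.
T₂ = 87.99 × 6.105 = 537.2 minutes.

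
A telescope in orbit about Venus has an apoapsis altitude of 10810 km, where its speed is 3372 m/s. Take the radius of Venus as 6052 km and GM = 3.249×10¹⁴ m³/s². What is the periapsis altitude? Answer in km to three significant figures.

r_a = 6052 + 10810 = 16862 km = 1.686×10⁷ m.
Specific energy ε = v²/2 − μ/r = -1.358×10⁷ J/kg, so a = −μ/(2ε) = 1.196×10⁷ m.
The apsides satisfy r_p + r_a = 2a, so the periapsis radius is 2a − r_a = 7.058×10⁶ m = 7057.6 km.
Periapsis altitude = 7057.6 − 6052 = 1005.6 km.

periapsis altitude ≈ 1010 km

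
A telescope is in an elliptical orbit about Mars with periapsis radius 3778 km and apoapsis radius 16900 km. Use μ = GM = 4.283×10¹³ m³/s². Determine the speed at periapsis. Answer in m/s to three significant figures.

Semi-major axis a = (r_p + r_a)/2 = 10339 km = 1.034×10⁷ m.
Vis-viva: v² = μ(2/r − 1/a) = 4.283×10¹³ × (5.294×10⁻⁷ − 9.672×10⁻⁸) = 1.853×10⁷ m²/s².
v = 4305 m/s.

v ≈ 4300 m/s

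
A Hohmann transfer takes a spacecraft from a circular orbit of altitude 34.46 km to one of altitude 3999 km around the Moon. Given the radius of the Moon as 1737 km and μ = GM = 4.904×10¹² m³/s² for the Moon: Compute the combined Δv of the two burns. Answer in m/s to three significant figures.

r₁ = 1737 + 34.46 = 1771.5 km = 1.7715×10⁶ m.
r₂ = 1737 + 3999 = 5736.0 km = 5.7360×10⁶ m.
Transfer ellipse a_t = (r₁ + r₂)/2 = 3.754×10⁶ m.
At r₁: circular v_c1 = √(μ/r₁) = 1664 m/s; transfer-perilune v_p = √[μ(2/r₁ − 1/a_t)] = 2057 m/s.
Δv₁ = v_p − v_c1 = 392.9 m/s.
At r₂: circular v_c2 = √(μ/r₂) = 924.6 m/s; transfer-apolune v_a = √[μ(2/r₂ − 1/a_t)] = 635.2 m/s.
Δv₂ = v_c2 − v_a = 289.4 m/s.
Total Δv = Δv₁ + Δv₂ = 682.4 m/s.

Δv_total ≈ 682 m/s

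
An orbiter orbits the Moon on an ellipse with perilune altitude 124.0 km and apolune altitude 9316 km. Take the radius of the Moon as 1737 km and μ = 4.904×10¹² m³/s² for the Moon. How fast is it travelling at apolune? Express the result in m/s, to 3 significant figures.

v ≈ 358 m/s

r_p = 1737 + 124.0 = 1861.0 km = 1.8610×10⁶ m.
r_a = 1737 + 9316 = 11053 km = 1.1053×10⁷ m.
Semi-major axis a = (r_p + r_a)/2 = 6457.0 km = 6.457×10⁶ m.
Vis-viva: v² = μ(2/r − 1/a) = 4.904×10¹² × (1.809×10⁻⁷ − 1.549×10⁻⁷) = 1.279×10⁵ m²/s².
v = 357.6 m/s.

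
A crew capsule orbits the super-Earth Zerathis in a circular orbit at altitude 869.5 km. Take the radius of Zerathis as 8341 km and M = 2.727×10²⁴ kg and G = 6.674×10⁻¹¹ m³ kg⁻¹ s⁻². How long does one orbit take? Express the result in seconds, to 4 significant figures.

T ≈ 13020 seconds

μ = GM = 6.674×10⁻¹¹ × 2.727×10²⁴ = 1.820×10¹⁴ m³/s².
r = 8341 + 869.5 = 9210.5 km = 9.2105×10⁶ m.
Kepler's third law: T = 2π√(r³/μ) = 2π√((9.210×10⁶)³ / 1.820×10¹⁴).
r³/μ = 4.293×10⁶ s², so T = 2π × 2.072×10³ = 1.302×10⁴ s.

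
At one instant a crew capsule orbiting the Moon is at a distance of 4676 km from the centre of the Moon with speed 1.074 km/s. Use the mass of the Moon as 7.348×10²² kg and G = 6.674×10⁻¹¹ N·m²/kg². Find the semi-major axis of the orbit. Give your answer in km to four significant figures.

a ≈ 5195 km

μ = GM = 6.674×10⁻¹¹ × 7.348×10²² = 4.904×10¹² m³/s².
r = 4.676×10⁶ m.
Vis-viva rearranged: 1/a = 2/r − v²/μ = 4.277×10⁻⁷ − 2.352×10⁻⁷ = 1.925×10⁻⁷ m⁻¹.
a = 5.195×10⁶ m = 5194.6 km.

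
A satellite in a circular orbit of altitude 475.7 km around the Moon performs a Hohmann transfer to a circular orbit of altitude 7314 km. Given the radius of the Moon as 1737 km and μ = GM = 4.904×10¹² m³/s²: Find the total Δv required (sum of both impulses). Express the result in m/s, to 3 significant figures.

r₁ = 1737 + 475.7 = 2212.7 km = 2.2127×10⁶ m.
r₂ = 1737 + 7314 = 9051.0 km = 9.0510×10⁶ m.
Transfer ellipse a_t = (r₁ + r₂)/2 = 5.632×10⁶ m.
At r₁: circular v_c1 = √(μ/r₁) = 1489 m/s; transfer-perilune v_p = √[μ(2/r₁ − 1/a_t)] = 1887 m/s.
Δv₁ = v_p − v_c1 = 398.6 m/s.
At r₂: circular v_c2 = √(μ/r₂) = 736.1 m/s; transfer-apolune v_a = √[μ(2/r₂ − 1/a_t)] = 461.4 m/s.
Δv₂ = v_c2 − v_a = 274.7 m/s.
Total Δv = Δv₁ + Δv₂ = 673.3 m/s.

Δv_total ≈ 673 m/s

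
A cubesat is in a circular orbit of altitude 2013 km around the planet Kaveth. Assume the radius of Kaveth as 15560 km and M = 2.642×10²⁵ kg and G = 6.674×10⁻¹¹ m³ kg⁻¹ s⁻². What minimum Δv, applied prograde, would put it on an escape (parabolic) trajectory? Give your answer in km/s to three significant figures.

Δv ≈ 4.15 km/s

μ = GM = 6.674×10⁻¹¹ × 2.642×10²⁵ = 1.763×10¹⁵ m³/s².
r = 15560 + 2013 = 17573 km = 1.7573×10⁷ m.
Circular speed v_c = √(μ/r) = 10020 m/s.
Escape speed v_esc = √(2μ/r) = √2 × v_c = 14170 m/s.
Δv = v_esc − v_c = 4149 m/s = 4.149 km/s.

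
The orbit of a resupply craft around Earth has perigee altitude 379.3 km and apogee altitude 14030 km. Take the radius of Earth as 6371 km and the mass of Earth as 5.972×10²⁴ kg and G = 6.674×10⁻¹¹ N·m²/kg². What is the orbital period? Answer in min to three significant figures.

μ = GM = 6.674×10⁻¹¹ × 5.972×10²⁴ = 3.986×10¹⁴ m³/s².
r_p = 6371 + 379.3 = 6750.3 km = 6.7503×10⁶ m.
r_a = 6371 + 14030 = 20401 km = 2.0401×10⁷ m.
Semi-major axis a = (r_p + r_a)/2 = (6750.3 + 20401)/2 = 13576 km = 1.358×10⁷ m.
By Kepler's third law T = 2π√(a³/μ) = 2π × 2.505×10³ = 1.574×10⁴ s.
= 262.4 min.

T ≈ 262 min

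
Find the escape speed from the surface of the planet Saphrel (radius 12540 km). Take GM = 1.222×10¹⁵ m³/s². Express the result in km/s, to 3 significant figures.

r = R = 1.254×10⁷ m.
Escape speed v_esc = √(2μ/r) = √(2 × 1.222×10¹⁵ / 1.254×10⁷) = √(1.949×10⁸) = 13960 m/s.
= 13.96 km/s.

v_esc ≈ 14.0 km/s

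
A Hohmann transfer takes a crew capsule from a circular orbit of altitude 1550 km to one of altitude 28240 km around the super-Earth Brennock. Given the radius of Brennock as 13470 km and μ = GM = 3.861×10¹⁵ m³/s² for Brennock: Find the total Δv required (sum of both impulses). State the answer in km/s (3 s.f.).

Δv_total ≈ 6.03 km/s

r₁ = 13470 + 1550 = 15020 km = 1.5020×10⁷ m.
r₂ = 13470 + 28240 = 41710 km = 4.1710×10⁷ m.
Transfer ellipse a_t = (r₁ + r₂)/2 = 2.836×10⁷ m.
At r₁: circular v_c1 = √(μ/r₁) = 16030 m/s; transfer-periapsis v_p = √[μ(2/r₁ − 1/a_t)] = 19440 m/s.
Δv₁ = v_p − v_c1 = 3409 m/s.
At r₂: circular v_c2 = √(μ/r₂) = 9621 m/s; transfer-apoapsis v_a = √[μ(2/r₂ − 1/a_t)] = 7001 m/s.
Δv₂ = v_c2 − v_a = 2620 m/s.
Total Δv = Δv₁ + Δv₂ = 6029 m/s = 6.029 km/s.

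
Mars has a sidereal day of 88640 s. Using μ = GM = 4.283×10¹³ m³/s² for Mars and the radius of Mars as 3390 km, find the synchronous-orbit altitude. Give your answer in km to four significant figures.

A synchronous orbit has period T, so by Kepler's third law a = (μT²/4π²)^(1/3).
μT²/4π² = 4.283×10¹³ × (8.864×10⁴)² / 39.48 = 8.524×10²¹ m³.
a = 2.043×10⁷ m = 20428 km.
Altitude h = a − R = 20428 − 3390 = 17038 km.

h_sync ≈ 17040 km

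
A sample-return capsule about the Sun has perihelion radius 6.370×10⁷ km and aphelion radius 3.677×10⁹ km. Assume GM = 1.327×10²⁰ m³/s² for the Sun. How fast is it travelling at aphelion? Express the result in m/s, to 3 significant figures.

v ≈ 1110 m/s

Semi-major axis a = (r_p + r_a)/2 = 1.8704×10⁹ km = 1.870×10¹² m.
Vis-viva: v² = μ(2/r − 1/a) = 1.327×10²⁰ × (5.439×10⁻¹³ − 5.347×10⁻¹³) = 1.229×10⁶ m²/s².
v = 1109 m/s.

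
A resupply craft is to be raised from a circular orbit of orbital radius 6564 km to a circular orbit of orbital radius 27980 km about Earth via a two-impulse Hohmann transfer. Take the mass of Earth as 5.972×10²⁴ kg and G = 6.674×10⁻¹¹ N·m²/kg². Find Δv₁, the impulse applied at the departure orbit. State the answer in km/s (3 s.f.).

μ = GM = 6.674×10⁻¹¹ × 5.972×10²⁴ = 3.986×10¹⁴ m³/s².
r₁ = 6564 km = 6.564×10⁶ m.
r₂ = 27980 km = 2.798×10⁷ m.
Transfer ellipse a_t = (r₁ + r₂)/2 = 1.727×10⁷ m.
At r₁: circular v_c1 = √(μ/r₁) = 7792 m/s; transfer-perigee v_p = √[μ(2/r₁ − 1/a_t)] = 9918 m/s.
Δv₁ = v_p − v_c1 = 2126 m/s.
= 2.126 km/s.

Δv ≈ 2.13 km/s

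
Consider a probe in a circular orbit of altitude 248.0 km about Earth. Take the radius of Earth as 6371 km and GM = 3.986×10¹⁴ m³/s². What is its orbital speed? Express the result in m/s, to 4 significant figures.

r = 6371 + 248.0 = 6619.0 km = 6.6190×10⁶ m.
For a circular orbit v = √(μ/r) = √(3.986×10¹⁴ / 6.619×10⁶) = √(6.022×10⁷) = 7760 m/s.

v ≈ 7760 m/s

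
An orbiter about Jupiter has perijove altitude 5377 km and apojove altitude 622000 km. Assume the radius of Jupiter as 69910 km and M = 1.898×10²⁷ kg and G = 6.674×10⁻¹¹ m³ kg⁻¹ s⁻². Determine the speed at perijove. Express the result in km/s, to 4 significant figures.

v ≈ 55.09 km/s

μ = GM = 6.674×10⁻¹¹ × 1.898×10²⁷ = 1.267×10¹⁷ m³/s².
r_p = 69910 + 5377 = 75287 km = 7.5287×10⁷ m.
r_a = 69910 + 622000 = 691910 km = 6.9191×10⁸ m.
Semi-major axis a = (r_p + r_a)/2 = 3.8360×10⁵ km = 3.836×10⁸ m.
Vis-viva: v² = μ(2/r − 1/a) = 1.267×10¹⁷ × (2.657×10⁻⁸ − 2.607×10⁻⁹) = 3.035×10⁹ m²/s².
v = 55090 m/s = 55.09 km/s.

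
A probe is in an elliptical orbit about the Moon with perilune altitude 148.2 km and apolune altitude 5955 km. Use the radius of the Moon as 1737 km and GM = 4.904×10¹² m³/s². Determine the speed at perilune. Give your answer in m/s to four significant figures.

v ≈ 2044 m/s

r_p = 1737 + 148.2 = 1885.2 km = 1.8852×10⁶ m.
r_a = 1737 + 5955 = 7692.0 km = 7.6920×10⁶ m.
Semi-major axis a = (r_p + r_a)/2 = 4788.6 km = 4.789×10⁶ m.
Vis-viva: v² = μ(2/r − 1/a) = 4.904×10¹² × (1.061×10⁻⁶ − 2.088×10⁻⁷) = 4.179×10⁶ m²/s².
v = 2044 m/s.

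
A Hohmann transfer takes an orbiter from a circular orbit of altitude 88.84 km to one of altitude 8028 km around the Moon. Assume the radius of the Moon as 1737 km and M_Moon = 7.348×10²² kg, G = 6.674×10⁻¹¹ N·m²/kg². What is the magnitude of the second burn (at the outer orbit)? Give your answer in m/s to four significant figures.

μ = GM = 6.674×10⁻¹¹ × 7.348×10²² = 4.904×10¹² m³/s².
r₁ = 1737 + 88.84 = 1825.8 km = 1.8258×10⁶ m.
r₂ = 1737 + 8028 = 9765.0 km = 9.7650×10⁶ m.
Transfer ellipse a_t = (r₁ + r₂)/2 = 5.795×10⁶ m.
At r₁: circular v_c1 = √(μ/r₁) = 1639 m/s; transfer-perilune v_p = √[μ(2/r₁ − 1/a_t)] = 2127 m/s.
At r₂: circular v_c2 = √(μ/r₂) = 708.7 m/s; transfer-apolune v_a = √[μ(2/r₂ − 1/a_t)] = 397.8 m/s.
Δv₂ = v_c2 − v_a = 310.9 m/s.

Δv ≈ 310.9 m/s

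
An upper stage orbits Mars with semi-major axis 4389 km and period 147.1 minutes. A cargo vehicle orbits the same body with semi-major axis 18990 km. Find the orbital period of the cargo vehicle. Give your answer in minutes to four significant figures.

Kepler's third law: T² ∝ a³, so T₂ = T₁ (a₂/a₁)^(3/2).
a₂/a₁ = 4.327, (a₂/a₁)^(3/2) = 9.000.
T₂ = 147.1 × 9.000 = 1324 minutes.

T₂ ≈ 1324 minutes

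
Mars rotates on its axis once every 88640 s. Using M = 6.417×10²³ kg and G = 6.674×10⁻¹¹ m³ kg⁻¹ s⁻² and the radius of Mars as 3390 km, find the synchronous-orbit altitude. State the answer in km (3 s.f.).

h_sync ≈ 17000 km

μ = GM = 6.674×10⁻¹¹ × 6.417×10²³ = 4.283×10¹³ m³/s².
A synchronous orbit has period T, so by Kepler's third law a = (μT²/4π²)^(1/3).
μT²/4π² = 4.283×10¹³ × (8.864×10⁴)² / 39.48 = 8.524×10²¹ m³.
a = 2.043×10⁷ m = 20427 km.
Altitude h = a − R = 20427 − 3390 = 17037 km.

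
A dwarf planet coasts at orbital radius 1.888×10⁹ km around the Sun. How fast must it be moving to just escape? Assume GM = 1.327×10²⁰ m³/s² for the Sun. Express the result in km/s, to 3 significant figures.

v_esc ≈ 11.9 km/s

r = 1.888×10⁹ km = 1.888×10¹² m.
Escape speed v_esc = √(2μ/r) = √(2 × 1.327×10²⁰ / 1.888×10¹²) = √(1.406×10⁸) = 11860 m/s.
= 11.86 km/s.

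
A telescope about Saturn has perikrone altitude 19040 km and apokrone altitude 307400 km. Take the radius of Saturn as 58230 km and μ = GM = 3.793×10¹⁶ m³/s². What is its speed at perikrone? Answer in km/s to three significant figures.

v ≈ 28.5 km/s

r_p = 58230 + 19040 = 77270 km = 7.7270×10⁷ m.
r_a = 58230 + 307400 = 365630 km = 3.6563×10⁸ m.
Semi-major axis a = (r_p + r_a)/2 = 2.2145×10⁵ km = 2.214×10⁸ m.
Vis-viva: v² = μ(2/r − 1/a) = 3.793×10¹⁶ × (2.588×10⁻⁸ − 4.516×10⁻⁹) = 8.105×10⁸ m²/s².
v = 28470 m/s = 28.47 km/s.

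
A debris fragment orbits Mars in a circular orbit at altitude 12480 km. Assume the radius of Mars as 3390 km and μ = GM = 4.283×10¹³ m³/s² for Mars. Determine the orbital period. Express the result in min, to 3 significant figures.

T ≈ 1010 min

r = 3390 + 12480 = 15870 km = 1.5870×10⁷ m.
Kepler's third law: T = 2π√(r³/μ) = 2π√((1.587×10⁷)³ / 4.283×10¹³).
r³/μ = 9.332×10⁷ s², so T = 2π × 9.660×10³ = 6.070×10⁴ s.
Converting: 6.070×10⁴ s ÷ 60.00 = 1012 min.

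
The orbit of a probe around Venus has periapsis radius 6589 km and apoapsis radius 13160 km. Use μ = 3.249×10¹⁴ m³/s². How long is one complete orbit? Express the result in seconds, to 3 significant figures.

T ≈ 10800 seconds

Semi-major axis a = (r_p + r_a)/2 = (6589.0 + 13160)/2 = 9874.5 km = 9.874×10⁶ m.
By Kepler's third law T = 2π√(a³/μ) = 2π × 1.721×10³ = 1.082×10⁴ s.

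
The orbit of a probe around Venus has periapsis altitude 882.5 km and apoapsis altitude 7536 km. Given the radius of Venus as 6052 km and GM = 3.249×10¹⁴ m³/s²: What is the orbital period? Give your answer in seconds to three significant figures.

r_p = 6052 + 882.5 = 6934.5 km = 6.9345×10⁶ m.
r_a = 6052 + 7536 = 13588 km = 1.3588×10⁷ m.
Semi-major axis a = (r_p + r_a)/2 = (6934.5 + 13588)/2 = 10261 km = 1.026×10⁷ m.
By Kepler's third law T = 2π√(a³/μ) = 2π × 1.824×10³ = 1.146×10⁴ s.

T ≈ 11500 seconds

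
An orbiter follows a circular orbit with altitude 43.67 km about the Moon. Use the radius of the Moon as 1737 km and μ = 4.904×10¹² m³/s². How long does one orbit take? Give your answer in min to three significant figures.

r = 1737 + 43.67 = 1780.7 km = 1.7807×10⁶ m.
Kepler's third law: T = 2π√(r³/μ) = 2π√((1.781×10⁶)³ / 4.904×10¹²).
r³/μ = 1.151×10⁶ s², so T = 2π × 1.073×10³ = 6.742×10³ s.
Converting: 6.742×10³ s ÷ 60.00 = 112.4 min.

T ≈ 112 min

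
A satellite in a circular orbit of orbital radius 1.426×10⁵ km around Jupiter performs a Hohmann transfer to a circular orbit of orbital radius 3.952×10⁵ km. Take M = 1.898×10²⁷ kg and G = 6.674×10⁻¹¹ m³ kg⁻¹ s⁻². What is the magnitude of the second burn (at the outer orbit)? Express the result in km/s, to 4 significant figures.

μ = GM = 6.674×10⁻¹¹ × 1.898×10²⁷ = 1.267×10¹⁷ m³/s².
r₁ = 1.426×10⁵ km = 1.426×10⁸ m.
r₂ = 3.952×10⁵ km = 3.952×10⁸ m.
Transfer ellipse a_t = (r₁ + r₂)/2 = 2.689×10⁸ m.
At r₁: circular v_c1 = √(μ/r₁) = 29800 m/s; transfer-perijove v_p = √[μ(2/r₁ − 1/a_t)] = 36130 m/s.
At r₂: circular v_c2 = √(μ/r₂) = 17900 m/s; transfer-apojove v_a = √[μ(2/r₂ − 1/a_t)] = 13040 m/s.
Δv₂ = v_c2 − v_a = 4866 m/s.
= 4.866 km/s.

Δv ≈ 4.866 km/s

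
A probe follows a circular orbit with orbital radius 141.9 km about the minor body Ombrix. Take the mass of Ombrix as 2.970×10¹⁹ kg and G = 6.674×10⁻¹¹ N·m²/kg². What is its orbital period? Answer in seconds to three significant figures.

μ = GM = 6.674×10⁻¹¹ × 2.970×10¹⁹ = 1.982×10⁹ m³/s².
r = 141.9 km = 1.419×10⁵ m.
Kepler's third law: T = 2π√(r³/μ) = 2π√((1.419×10⁵)³ / 1.982×10⁹).
r³/μ = 1.441×10⁶ s², so T = 2π × 1.201×10³ = 7.544×10³ s.

T ≈ 7540 seconds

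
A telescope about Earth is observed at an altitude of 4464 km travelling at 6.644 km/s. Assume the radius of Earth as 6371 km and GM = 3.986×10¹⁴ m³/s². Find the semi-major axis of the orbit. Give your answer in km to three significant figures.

r = 6371 + 4464 = 10835 km = 1.084×10⁷ m.
Specific orbital energy ε = v²/2 − μ/r = (6644)²/2 − 3.986×10¹⁴/1.084×10⁷ = -1.472×10⁷ J/kg.
Since ε = −μ/(2a), a = −μ/(2ε) = 1.354×10⁷ m = 13542 km.

a ≈ 13500 km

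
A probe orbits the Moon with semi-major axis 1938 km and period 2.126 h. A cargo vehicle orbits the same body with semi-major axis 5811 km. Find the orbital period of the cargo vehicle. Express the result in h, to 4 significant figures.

Kepler's third law: T² ∝ a³, so T₂ = T₁ (a₂/a₁)^(3/2).
a₂/a₁ = 2.998, (a₂/a₁)^(3/2) = 5.192.
T₂ = 2.126 × 5.192 = 11.04 h.

T₂ ≈ 11.04 h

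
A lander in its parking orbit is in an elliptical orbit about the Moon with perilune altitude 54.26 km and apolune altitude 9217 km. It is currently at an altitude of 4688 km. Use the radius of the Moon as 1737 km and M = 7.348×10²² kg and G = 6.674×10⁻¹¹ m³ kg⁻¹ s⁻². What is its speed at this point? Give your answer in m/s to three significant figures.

v ≈ 870 m/s

μ = GM = 6.674×10⁻¹¹ × 7.348×10²² = 4.904×10¹² m³/s².
r_p = 1737 + 54.26 = 1791.3 km = 1.7913×10⁶ m.
r_a = 1737 + 9217 = 10954 km = 1.0954×10⁷ m.
r = 1737 + 4688 = 6425.0 km = 6.425×10⁶ m.
Semi-major axis a = (r_p + r_a)/2 = 6372.6 km = 6.373×10⁶ m.
Vis-viva: v² = μ(2/r − 1/a) = 4.904×10¹² × (3.113×10⁻⁷ − 1.569×10⁻⁷) = 7.570×10⁵ m²/s².
v = 870.1 m/s.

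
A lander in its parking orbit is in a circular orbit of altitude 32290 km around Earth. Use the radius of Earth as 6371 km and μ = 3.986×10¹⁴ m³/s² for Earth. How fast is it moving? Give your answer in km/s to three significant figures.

v ≈ 3.21 km/s

r = 6371 + 32290 = 38661 km = 3.8661×10⁷ m.
For a circular orbit v = √(μ/r) = √(3.986×10¹⁴ / 3.866×10⁷) = √(1.031×10⁷) = 3211 m/s.
That is 3.211 km/s.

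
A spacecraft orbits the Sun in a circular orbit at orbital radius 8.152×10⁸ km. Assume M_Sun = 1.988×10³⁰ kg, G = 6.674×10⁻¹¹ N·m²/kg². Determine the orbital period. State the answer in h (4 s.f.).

T ≈ 111500 h

μ = GM = 6.674×10⁻¹¹ × 1.988×10³⁰ = 1.327×10²⁰ m³/s².
r = 8.152×10⁸ km = 8.152×10¹¹ m.
Kepler's third law: T = 2π√(r³/μ) = 2π√((8.152×10¹¹)³ / 1.327×10²⁰).
r³/μ = 4.083×10¹⁵ s², so T = 2π × 6.390×10⁷ = 4.015×10⁸ s.
Converting: 4.015×10⁸ s ÷ 3600 = 1.115×10⁵ h.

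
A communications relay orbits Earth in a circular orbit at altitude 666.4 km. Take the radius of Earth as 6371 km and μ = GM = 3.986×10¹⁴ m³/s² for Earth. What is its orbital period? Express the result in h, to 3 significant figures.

T ≈ 1.63 h

r = 6371 + 666.4 = 7037.4 km = 7.0374×10⁶ m.
Kepler's third law: T = 2π√(r³/μ) = 2π√((7.037×10⁶)³ / 3.986×10¹⁴).
r³/μ = 8.744×10⁵ s², so T = 2π × 9.351×10² = 5.875×10³ s.
Converting: 5.875×10³ s ÷ 3600 = 1.632 h.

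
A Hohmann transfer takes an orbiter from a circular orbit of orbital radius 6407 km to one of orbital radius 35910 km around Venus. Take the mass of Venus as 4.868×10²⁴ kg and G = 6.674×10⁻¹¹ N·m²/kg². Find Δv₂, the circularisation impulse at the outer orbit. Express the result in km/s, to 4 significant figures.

μ = GM = 6.674×10⁻¹¹ × 4.868×10²⁴ = 3.249×10¹⁴ m³/s².
r₁ = 6407 km = 6.407×10⁶ m.
r₂ = 35910 km = 3.591×10⁷ m.
Transfer ellipse a_t = (r₁ + r₂)/2 = 2.116×10⁷ m.
At r₁: circular v_c1 = √(μ/r₁) = 7121 m/s; transfer-periapsis v_p = √[μ(2/r₁ − 1/a_t)] = 9277 m/s.
At r₂: circular v_c2 = √(μ/r₂) = 3008 m/s; transfer-apoapsis v_a = √[μ(2/r₂ − 1/a_t)] = 1655 m/s.
Δv₂ = v_c2 − v_a = 1353 m/s.
= 1.353 km/s.

Δv ≈ 1.353 km/s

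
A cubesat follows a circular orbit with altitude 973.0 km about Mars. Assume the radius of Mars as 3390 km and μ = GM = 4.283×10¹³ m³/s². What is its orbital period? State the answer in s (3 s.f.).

T ≈ 8750 s

r = 3390 + 973.0 = 4363.0 km = 4.3630×10⁶ m.
Kepler's third law: T = 2π√(r³/μ) = 2π√((4.363×10⁶)³ / 4.283×10¹³).
r³/μ = 1.939×10⁶ s², so T = 2π × 1.393×10³ = 8.750×10³ s.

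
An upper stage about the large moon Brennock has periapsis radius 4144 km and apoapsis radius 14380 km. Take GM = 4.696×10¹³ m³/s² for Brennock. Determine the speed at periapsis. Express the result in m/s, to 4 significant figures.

v ≈ 4195 m/s

Semi-major axis a = (r_p + r_a)/2 = 9262.0 km = 9.262×10⁶ m.
Vis-viva: v² = μ(2/r − 1/a) = 4.696×10¹³ × (4.826×10⁻⁷ − 1.080×10⁻⁷) = 1.759×10⁷ m²/s².
v = 4195 m/s.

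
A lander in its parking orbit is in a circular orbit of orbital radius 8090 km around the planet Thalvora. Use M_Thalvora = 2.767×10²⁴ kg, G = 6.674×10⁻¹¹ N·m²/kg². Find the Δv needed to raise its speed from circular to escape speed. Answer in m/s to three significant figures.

μ = GM = 6.674×10⁻¹¹ × 2.767×10²⁴ = 1.847×10¹⁴ m³/s².
r = 8090 km = 8.090×10⁶ m.
Circular speed v_c = √(μ/r) = 4778 m/s.
Escape speed v_esc = √(2μ/r) = √2 × v_c = 6757 m/s.
Δv = v_esc − v_c = 1979 m/s.

Δv ≈ 1980 m/s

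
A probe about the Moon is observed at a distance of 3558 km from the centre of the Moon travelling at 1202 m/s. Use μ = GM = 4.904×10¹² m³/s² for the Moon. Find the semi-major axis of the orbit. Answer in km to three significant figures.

a ≈ 3740 km

r = 3.558×10⁶ m.
Specific orbital energy ε = v²/2 − μ/r = (1202)²/2 − 4.904×10¹²/3.558×10⁶ = -6.559×10⁵ J/kg.
Since ε = −μ/(2a), a = −μ/(2ε) = 3.738×10⁶ m = 3738.4 km.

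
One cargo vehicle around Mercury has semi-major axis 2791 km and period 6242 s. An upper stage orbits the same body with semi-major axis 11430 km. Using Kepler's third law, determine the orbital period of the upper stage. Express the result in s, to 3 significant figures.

Kepler's third law: T² ∝ a³, so T₂ = T₁ (a₂/a₁)^(3/2).
a₂/a₁ = 4.095, (a₂/a₁)^(3/2) = 8.288.
T₂ = 6242 × 8.288 = 51730 s.

T₂ ≈ 51700 s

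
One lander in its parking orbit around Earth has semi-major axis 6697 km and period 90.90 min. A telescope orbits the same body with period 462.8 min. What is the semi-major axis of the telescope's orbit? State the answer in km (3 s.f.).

a₂ ≈ 19800 km

Kepler's third law: a³ ∝ T², so a₂ = a₁ (T₂/T₁)^(2/3).
T₂/T₁ = 5.091, (T₂/T₁)^(2/3) = 2.960.
a₂ = 6697 × 2.960 = 19820 km.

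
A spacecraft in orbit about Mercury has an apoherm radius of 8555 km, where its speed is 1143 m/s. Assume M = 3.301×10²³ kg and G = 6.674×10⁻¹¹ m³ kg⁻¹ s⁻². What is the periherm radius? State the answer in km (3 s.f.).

periherm radius ≈ 2910 km

μ = GM = 6.674×10⁻¹¹ × 3.301×10²³ = 2.203×10¹³ m³/s².
r_a = 8.555×10⁶ m.
Specific energy ε = v²/2 − μ/r = -1.922×10⁶ J/kg, so a = −μ/(2ε) = 5.731×10⁶ m.
The apsides satisfy r_p + r_a = 2a, so the periherm radius is 2a − r_a = 2.908×10⁶ m = 2907.6 km.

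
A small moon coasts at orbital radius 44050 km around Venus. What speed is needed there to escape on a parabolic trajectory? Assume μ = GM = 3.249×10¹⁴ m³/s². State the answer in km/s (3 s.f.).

r = 44050 km = 4.405×10⁷ m.
Escape speed v_esc = √(2μ/r) = √(2 × 3.249×10¹⁴ / 4.405×10⁷) = √(1.475×10⁷) = 3841 m/s.
= 3.841 km/s.

v_esc ≈ 3.84 km/s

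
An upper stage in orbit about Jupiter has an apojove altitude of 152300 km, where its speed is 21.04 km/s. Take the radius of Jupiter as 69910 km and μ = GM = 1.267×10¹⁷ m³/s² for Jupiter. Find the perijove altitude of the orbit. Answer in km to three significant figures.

r_a = 69910 + 152300 = 2.2221×10⁵ km = 2.222×10⁸ m.
Specific energy ε = v²/2 − μ/r = -3.488×10⁸ J/kg, so a = −μ/(2ε) = 1.816×10⁸ m.
The apsides satisfy r_p + r_a = 2a, so the perijove radius is 2a − r_a = 1.410×10⁸ m = 1.4099×10⁵ km.
Perijove altitude = 1.4099×10⁵ − 69910 = 71083 km.

perijove altitude ≈ 71100 km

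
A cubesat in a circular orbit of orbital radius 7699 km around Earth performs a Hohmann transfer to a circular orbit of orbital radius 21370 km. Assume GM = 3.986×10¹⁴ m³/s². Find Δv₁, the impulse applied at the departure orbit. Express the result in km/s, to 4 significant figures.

r₁ = 7699 km = 7.699×10⁶ m.
r₂ = 21370 km = 2.137×10⁷ m.
Transfer ellipse a_t = (r₁ + r₂)/2 = 1.453×10⁷ m.
At r₁: circular v_c1 = √(μ/r₁) = 7195 m/s; transfer-perigee v_p = √[μ(2/r₁ − 1/a_t)] = 8725 m/s.
Δv₁ = v_p − v_c1 = 1529 m/s.
= 1.529 km/s.

Δv ≈ 1.529 km/s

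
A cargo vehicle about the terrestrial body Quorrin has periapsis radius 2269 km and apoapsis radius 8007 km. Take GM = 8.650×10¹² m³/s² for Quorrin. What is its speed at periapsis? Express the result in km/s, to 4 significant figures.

v ≈ 2.437 km/s

Semi-major axis a = (r_p + r_a)/2 = 5138.0 km = 5.138×10⁶ m.
Vis-viva: v² = μ(2/r − 1/a) = 8.650×10¹² × (8.814×10⁻⁷ − 1.946×10⁻⁷) = 5.941×10⁶ m²/s².
v = 2437 m/s = 2.437 km/s.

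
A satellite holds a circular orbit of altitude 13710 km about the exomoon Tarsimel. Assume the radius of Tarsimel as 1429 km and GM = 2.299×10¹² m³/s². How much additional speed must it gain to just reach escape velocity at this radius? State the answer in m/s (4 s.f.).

Δv ≈ 161.4 m/s

r = 1429 + 13710 = 15139 km = 1.5139×10⁷ m.
Circular speed v_c = √(μ/r) = 389.7 m/s.
Escape speed v_esc = √(2μ/r) = √2 × v_c = 551.1 m/s.
Δv = v_esc − v_c = 161.4 m/s.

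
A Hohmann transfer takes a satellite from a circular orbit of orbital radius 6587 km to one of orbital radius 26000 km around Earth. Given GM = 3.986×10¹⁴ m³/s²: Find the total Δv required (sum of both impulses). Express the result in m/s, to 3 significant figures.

Δv_total ≈ 3470 m/s

r₁ = 6587 km = 6.587×10⁶ m.
r₂ = 26000 km = 2.600×10⁷ m.
Transfer ellipse a_t = (r₁ + r₂)/2 = 1.629×10⁷ m.
At r₁: circular v_c1 = √(μ/r₁) = 7779 m/s; transfer-perigee v_p = √[μ(2/r₁ − 1/a_t)] = 9827 m/s.
Δv₁ = v_p − v_c1 = 2048 m/s.
At r₂: circular v_c2 = √(μ/r₂) = 3915 m/s; transfer-apogee v_a = √[μ(2/r₂ − 1/a_t)] = 2490 m/s.
Δv₂ = v_c2 − v_a = 1426 m/s.
Total Δv = Δv₁ + Δv₂ = 3474 m/s.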